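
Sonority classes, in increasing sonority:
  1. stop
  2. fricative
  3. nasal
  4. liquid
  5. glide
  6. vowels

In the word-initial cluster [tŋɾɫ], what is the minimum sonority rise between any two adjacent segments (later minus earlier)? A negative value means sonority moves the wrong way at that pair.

0

/t/ — stop, sonority 1.
/ŋ/ — nasal, sonority 3.
/ɾ/ — liquid, sonority 4.
/ɫ/ — liquid, sonority 4.
/t/→/ŋ/: change +2.
/ŋ/→/ɾ/: change +1.
/ɾ/→/ɫ/: change +0.
Minimum = 0.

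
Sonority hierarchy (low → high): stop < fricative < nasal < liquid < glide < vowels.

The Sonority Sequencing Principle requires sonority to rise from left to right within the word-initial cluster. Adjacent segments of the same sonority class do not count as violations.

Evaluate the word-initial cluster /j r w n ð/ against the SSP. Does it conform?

no

/j/ — glide, sonority 5.
/r/ — liquid, sonority 4.
/w/ — glide, sonority 5.
/n/ — nasal, sonority 3.
/ð/ — fricative, sonority 2.
The profile is 5-4-5-3-2. Between /j/ (5) and /r/ (4) sonority does not rise, so the cluster violates the SSP.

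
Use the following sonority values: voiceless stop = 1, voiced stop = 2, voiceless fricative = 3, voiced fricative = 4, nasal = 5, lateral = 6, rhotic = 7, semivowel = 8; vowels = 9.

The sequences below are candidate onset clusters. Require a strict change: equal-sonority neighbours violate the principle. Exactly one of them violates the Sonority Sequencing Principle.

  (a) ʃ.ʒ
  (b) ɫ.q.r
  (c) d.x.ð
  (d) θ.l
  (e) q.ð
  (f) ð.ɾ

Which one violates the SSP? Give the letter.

b

(a) ʃ.ʒ: profile 3-4 — obeys.
(b) ɫ.q.r: profile 6-1-7 — violates.
(c) d.x.ð: profile 2-3-4 — obeys.
(d) θ.l: profile 3-6 — obeys.
(e) q.ð: profile 1-4 — obeys.
(f) ð.ɾ: profile 4-7 — obeys.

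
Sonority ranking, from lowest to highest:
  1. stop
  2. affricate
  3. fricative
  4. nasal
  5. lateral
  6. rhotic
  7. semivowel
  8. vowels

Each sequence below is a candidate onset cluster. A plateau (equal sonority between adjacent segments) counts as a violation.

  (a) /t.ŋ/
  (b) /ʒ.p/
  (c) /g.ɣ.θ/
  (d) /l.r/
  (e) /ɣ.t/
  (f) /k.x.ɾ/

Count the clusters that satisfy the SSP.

3

(a) /t.ŋ/: profile 1-4 — obeys.
(b) /ʒ.p/: profile 3-1 — violates.
(c) /g.ɣ.θ/: profile 1-3-3 — violates.
(d) /l.r/: profile 5-6 — obeys.
(e) /ɣ.t/: profile 3-1 — violates.
(f) /k.x.ɾ/: profile 1-3-6 — obeys.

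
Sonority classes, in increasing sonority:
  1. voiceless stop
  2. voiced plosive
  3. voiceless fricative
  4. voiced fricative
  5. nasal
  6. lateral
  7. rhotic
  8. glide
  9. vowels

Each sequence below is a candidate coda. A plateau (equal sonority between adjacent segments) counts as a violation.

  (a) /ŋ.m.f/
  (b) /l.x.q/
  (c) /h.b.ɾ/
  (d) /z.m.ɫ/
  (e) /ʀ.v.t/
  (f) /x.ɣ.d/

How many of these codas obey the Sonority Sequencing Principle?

(a) /ŋ.m.f/: profile 5-5-3 — violates.
(b) /l.x.q/: profile 6-3-1 — obeys.
(c) /h.b.ɾ/: profile 3-2-7 — violates.
(d) /z.m.ɫ/: profile 4-5-6 — violates.
(e) /ʀ.v.t/: profile 7-4-1 — obeys.
(f) /x.ɣ.d/: profile 3-4-2 — violates.

2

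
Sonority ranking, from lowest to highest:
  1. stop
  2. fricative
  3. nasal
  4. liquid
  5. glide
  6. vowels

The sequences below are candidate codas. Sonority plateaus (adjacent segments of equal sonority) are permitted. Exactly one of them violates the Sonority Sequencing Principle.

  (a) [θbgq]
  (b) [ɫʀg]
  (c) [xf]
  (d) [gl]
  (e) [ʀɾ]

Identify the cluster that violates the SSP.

(a) 2-1-1-1 → obeys
(b) 4-4-1 → obeys
(c) 2-2 → obeys
(d) 1-4 → violates
(e) 4-4 → obeys

d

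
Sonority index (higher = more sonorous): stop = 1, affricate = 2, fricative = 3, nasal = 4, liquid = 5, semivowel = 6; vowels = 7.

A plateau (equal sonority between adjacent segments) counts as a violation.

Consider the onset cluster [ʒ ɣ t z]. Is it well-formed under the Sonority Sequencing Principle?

no

/ʒ/ is a fricative (sonority 3).
/ɣ/ is a fricative (sonority 3).
/t/ is a stop (sonority 1).
/z/ is a fricative (sonority 3).
The profile is 3-3-1-3. Between /ʒ/ (3) and /ɣ/ (3) sonority does not rise, so the cluster violates the SSP.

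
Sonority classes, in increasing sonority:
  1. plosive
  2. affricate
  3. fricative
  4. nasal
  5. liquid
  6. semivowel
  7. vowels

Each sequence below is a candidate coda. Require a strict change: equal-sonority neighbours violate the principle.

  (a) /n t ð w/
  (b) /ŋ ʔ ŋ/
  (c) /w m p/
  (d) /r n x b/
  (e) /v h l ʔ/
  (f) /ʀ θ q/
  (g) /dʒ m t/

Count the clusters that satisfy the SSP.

(a) 4-1-3-6 → violates
(b) 4-1-4 → violates
(c) 6-4-1 → obeys
(d) 5-4-3-1 → obeys
(e) 3-3-5-1 → violates
(f) 5-3-1 → obeys
(g) 2-4-1 → violates

3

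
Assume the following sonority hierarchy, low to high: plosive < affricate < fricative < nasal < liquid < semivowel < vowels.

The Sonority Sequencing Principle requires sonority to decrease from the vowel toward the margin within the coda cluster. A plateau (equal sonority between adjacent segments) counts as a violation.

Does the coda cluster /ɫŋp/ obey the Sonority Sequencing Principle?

yes

/ɫ/ is a liquid (sonority 5).
/ŋ/ is a nasal (sonority 4).
/p/ is a plosive (sonority 1).
The profile 5-4-1 strictly falls, so the coda cluster satisfies the SSP.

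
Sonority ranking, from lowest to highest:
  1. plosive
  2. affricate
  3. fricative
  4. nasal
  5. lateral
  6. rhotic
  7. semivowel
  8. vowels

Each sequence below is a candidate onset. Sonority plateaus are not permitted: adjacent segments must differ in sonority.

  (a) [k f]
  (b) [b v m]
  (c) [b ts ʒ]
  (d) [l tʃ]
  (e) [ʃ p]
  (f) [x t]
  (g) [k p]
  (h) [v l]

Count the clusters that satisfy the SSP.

(a) sonority 1-3: well-formed.
(b) sonority 1-3-4: well-formed.
(c) sonority 1-2-3: well-formed.
(d) sonority 5-2: ill-formed.
(e) sonority 3-1: ill-formed.
(f) sonority 3-1: ill-formed.
(g) sonority 1-1: ill-formed.
(h) sonority 3-5: well-formed.

4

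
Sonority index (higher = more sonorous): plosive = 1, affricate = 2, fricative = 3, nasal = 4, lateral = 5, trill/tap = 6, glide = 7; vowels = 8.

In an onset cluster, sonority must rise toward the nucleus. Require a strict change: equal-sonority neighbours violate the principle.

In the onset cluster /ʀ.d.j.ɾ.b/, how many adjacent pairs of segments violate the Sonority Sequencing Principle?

3

/ʀ/: trill/tap = 6.
/d/: plosive = 1.
/j/: glide = 7.
/ɾ/: trill/tap = 6.
/b/: plosive = 1.
/ʀ/→/d/: 6→1 (does not rise) — violation.
/d/→/j/: 1→7 (rises) — ok.
/j/→/ɾ/: 7→6 (does not rise) — violation.
/ɾ/→/b/: 6→1 (does not rise) — violation.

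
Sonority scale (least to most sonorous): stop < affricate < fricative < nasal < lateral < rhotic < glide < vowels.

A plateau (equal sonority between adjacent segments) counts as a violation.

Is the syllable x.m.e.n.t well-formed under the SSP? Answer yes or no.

yes

Onset: /x/ is a fricative (sonority 3), /m/ is a nasal (sonority 4); then the nucleus /e/ (sonority 8).
Onset profile 3-4-8 — rises to the nucleus.
Coda: /n/ is a nasal (sonority 4), /t/ is a stop (sonority 1).
Coda profile 8-4-1 — falls from the nucleus.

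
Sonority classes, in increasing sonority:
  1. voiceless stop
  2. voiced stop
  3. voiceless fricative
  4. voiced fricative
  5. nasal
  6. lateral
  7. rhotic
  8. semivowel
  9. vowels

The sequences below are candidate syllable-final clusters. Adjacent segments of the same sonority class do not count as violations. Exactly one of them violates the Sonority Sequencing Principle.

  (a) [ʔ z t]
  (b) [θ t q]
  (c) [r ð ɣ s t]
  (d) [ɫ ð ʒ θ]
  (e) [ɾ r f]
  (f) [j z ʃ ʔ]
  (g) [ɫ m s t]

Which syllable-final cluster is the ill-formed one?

a

(a) [ʔ z t]: profile 1-4-1 — violates.
(b) [θ t q]: profile 3-1-1 — obeys.
(c) [r ð ɣ s t]: profile 7-4-4-3-1 — obeys.
(d) [ɫ ð ʒ θ]: profile 6-4-4-3 — obeys.
(e) [ɾ r f]: profile 7-7-3 — obeys.
(f) [j z ʃ ʔ]: profile 8-4-3-1 — obeys.
(g) [ɫ m s t]: profile 6-5-3-1 — obeys.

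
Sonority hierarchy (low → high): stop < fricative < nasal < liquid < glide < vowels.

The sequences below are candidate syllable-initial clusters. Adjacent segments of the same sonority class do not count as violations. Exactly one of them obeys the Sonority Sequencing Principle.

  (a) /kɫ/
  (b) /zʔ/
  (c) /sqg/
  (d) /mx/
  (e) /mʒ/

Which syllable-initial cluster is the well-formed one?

a

(a) /kɫ/: profile 1-4 — obeys.
(b) /zʔ/: profile 2-1 — violates.
(c) /sqg/: profile 2-1-1 — violates.
(d) /mx/: profile 3-2 — violates.
(e) /mʒ/: profile 3-2 — violates.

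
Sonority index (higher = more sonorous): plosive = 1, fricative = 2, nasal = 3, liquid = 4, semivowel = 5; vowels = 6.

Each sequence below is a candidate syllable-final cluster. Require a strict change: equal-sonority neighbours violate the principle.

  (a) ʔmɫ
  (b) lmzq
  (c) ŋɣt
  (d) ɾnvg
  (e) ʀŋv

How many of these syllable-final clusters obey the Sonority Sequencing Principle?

4

(a) 1-3-4 → violates
(b) 4-3-2-1 → obeys
(c) 3-2-1 → obeys
(d) 4-3-2-1 → obeys
(e) 4-3-2 → obeys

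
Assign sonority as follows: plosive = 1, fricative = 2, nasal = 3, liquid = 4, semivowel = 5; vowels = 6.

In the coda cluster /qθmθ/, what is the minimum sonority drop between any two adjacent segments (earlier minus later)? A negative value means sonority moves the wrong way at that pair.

-1

/q/ is a plosive (sonority 1).
/θ/ is a fricative (sonority 2).
/m/ is a nasal (sonority 3).
/θ/ is a fricative (sonority 2).
/q/→/θ/: change -1.
/θ/→/m/: change -1.
/m/→/θ/: change +1.
Minimum = -1.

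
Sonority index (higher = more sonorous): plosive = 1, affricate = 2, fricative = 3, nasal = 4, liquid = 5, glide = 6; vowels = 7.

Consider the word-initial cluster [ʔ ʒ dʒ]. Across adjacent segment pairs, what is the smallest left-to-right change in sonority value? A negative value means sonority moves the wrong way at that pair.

-1

/ʔ/: plosive = 1.
/ʒ/: fricative = 3.
/dʒ/: affricate = 2.
/ʔ/→/ʒ/: change +2.
/ʒ/→/dʒ/: change -1.
Minimum = -1.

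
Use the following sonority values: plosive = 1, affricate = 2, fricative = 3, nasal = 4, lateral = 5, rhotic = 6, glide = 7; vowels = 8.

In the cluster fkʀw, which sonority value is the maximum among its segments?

7

/f/ is a fricative (sonority 3).
/k/ is a plosive (sonority 1).
/ʀ/ is a rhotic (sonority 6).
/w/ is a glide (sonority 7).
The maximum is 7.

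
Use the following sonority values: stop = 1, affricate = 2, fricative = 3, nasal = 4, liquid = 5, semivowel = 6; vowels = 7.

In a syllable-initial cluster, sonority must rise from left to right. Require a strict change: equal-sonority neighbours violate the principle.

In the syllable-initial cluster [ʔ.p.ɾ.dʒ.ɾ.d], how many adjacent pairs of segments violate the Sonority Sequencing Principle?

3

/ʔ/: stop = 1.
/p/: stop = 1.
/ɾ/: liquid = 5.
/dʒ/: affricate = 2.
/ɾ/: liquid = 5.
/d/: stop = 1.
/ʔ/→/p/: 1→1 (plateau) — violation.
/p/→/ɾ/: 1→5 (rises) — ok.
/ɾ/→/dʒ/: 5→2 (does not rise) — violation.
/dʒ/→/ɾ/: 2→5 (rises) — ok.
/ɾ/→/d/: 5→1 (does not rise) — violation.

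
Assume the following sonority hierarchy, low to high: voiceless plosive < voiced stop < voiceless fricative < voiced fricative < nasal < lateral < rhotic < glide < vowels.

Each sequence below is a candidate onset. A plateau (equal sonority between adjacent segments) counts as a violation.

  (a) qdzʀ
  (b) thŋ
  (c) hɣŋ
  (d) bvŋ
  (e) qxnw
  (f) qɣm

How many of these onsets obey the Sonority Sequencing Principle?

6

(a) sonority 1-2-4-7: well-formed.
(b) sonority 1-3-5: well-formed.
(c) sonority 3-4-5: well-formed.
(d) sonority 2-4-5: well-formed.
(e) sonority 1-3-5-8: well-formed.
(f) sonority 1-4-5: well-formed.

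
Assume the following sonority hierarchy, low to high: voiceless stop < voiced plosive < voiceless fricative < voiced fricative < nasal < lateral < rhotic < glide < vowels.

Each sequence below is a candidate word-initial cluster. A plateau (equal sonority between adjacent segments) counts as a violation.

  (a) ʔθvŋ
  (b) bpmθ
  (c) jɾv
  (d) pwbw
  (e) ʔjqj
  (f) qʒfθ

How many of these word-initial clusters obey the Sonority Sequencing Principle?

(a) 1-3-4-5 → obeys
(b) 2-1-5-3 → violates
(c) 8-7-4 → violates
(d) 1-8-2-8 → violates
(e) 1-8-1-8 → violates
(f) 1-4-3-3 → violates

1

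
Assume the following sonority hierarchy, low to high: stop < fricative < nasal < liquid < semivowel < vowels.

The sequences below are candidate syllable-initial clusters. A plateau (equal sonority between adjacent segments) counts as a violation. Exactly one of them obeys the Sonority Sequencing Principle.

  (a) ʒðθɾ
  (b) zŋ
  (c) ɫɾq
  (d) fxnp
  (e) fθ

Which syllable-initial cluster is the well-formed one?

(a) ʒðθɾ: profile 2-2-2-4 — violates.
(b) zŋ: profile 2-3 — obeys.
(c) ɫɾq: profile 4-4-1 — violates.
(d) fxnp: profile 2-2-3-1 — violates.
(e) fθ: profile 2-2 — violates.

b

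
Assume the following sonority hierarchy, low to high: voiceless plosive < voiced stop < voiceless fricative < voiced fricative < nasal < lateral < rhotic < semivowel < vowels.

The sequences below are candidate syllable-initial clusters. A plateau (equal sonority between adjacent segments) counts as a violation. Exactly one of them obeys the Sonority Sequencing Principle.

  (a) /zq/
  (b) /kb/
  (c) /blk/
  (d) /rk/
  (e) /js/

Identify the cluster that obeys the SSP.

(a) /zq/: profile 4-1 — violates.
(b) /kb/: profile 1-2 — obeys.
(c) /blk/: profile 2-6-1 — violates.
(d) /rk/: profile 7-1 — violates.
(e) /js/: profile 8-3 — violates.

b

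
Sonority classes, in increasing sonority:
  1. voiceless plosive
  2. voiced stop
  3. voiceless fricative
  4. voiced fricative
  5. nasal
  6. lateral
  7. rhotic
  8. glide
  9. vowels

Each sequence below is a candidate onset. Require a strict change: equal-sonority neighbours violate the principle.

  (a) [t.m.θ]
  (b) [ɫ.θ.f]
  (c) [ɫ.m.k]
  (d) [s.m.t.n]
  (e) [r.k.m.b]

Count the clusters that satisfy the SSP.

(a) sonority 1-5-3: ill-formed.
(b) sonority 6-3-3: ill-formed.
(c) sonority 6-5-1: ill-formed.
(d) sonority 3-5-1-5: ill-formed.
(e) sonority 7-1-5-2: ill-formed.

0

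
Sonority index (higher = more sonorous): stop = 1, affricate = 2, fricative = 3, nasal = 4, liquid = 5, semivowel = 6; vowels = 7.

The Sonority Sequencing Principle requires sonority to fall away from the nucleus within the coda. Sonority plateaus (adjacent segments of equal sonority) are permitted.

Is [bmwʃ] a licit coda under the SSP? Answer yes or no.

no

/b/ — stop, sonority 1.
/m/ — nasal, sonority 4.
/w/ — semivowel, sonority 6.
/ʃ/ — fricative, sonority 3.
The profile is 1-4-6-3. Between /b/ (1) and /m/ (4) sonority does not fall, so the cluster violates the SSP.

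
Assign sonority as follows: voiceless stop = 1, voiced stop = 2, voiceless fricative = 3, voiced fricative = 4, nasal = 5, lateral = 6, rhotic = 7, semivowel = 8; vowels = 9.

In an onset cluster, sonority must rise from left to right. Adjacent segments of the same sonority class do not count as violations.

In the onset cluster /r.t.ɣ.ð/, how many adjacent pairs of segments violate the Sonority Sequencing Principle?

1

/r/ — rhotic, sonority 7.
/t/ — voiceless stop, sonority 1.
/ɣ/ — voiced fricative, sonority 4.
/ð/ — voiced fricative, sonority 4.
/r/→/t/: 7→1 (does not rise) — violation.
/t/→/ɣ/: 1→4 (rises) — ok.
/ɣ/→/ð/: 4→4 (plateau, allowed) — ok.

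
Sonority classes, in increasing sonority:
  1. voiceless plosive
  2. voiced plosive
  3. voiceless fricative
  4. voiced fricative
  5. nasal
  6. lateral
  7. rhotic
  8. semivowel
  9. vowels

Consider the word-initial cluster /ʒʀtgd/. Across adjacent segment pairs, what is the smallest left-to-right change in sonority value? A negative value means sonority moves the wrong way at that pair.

-6

/ʒ/: voiced fricative = 4.
/ʀ/: rhotic = 7.
/t/: voiceless plosive = 1.
/g/: voiced plosive = 2.
/d/: voiced plosive = 2.
/ʒ/→/ʀ/: change +3.
/ʀ/→/t/: change -6.
/t/→/g/: change +1.
/g/→/d/: change +0.
Minimum = -6.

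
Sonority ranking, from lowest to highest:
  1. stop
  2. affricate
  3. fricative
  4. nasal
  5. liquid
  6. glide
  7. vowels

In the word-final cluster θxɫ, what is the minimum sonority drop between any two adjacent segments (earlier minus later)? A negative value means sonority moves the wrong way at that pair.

/θ/ — fricative, sonority 3.
/x/ — fricative, sonority 3.
/ɫ/ — liquid, sonority 5.
/θ/→/x/: change +0.
/x/→/ɫ/: change -2.
Minimum = -2.

-2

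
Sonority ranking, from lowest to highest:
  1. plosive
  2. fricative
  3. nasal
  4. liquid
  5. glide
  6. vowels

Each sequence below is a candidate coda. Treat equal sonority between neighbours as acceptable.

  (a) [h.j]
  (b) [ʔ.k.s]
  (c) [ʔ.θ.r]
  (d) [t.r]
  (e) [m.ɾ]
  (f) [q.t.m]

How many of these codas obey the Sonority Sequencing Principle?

(a) 2-5 → violates
(b) 1-1-2 → violates
(c) 1-2-4 → violates
(d) 1-4 → violates
(e) 3-4 → violates
(f) 1-1-3 → violates

0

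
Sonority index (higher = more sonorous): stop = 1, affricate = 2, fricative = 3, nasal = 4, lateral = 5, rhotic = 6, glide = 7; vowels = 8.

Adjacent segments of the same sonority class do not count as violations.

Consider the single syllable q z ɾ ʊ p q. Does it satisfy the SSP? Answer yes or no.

yes

Onset: /q/ is a stop (sonority 1), /z/ is a fricative (sonority 3), /ɾ/ is a rhotic (sonority 6); then the nucleus /ʊ/ (sonority 8).
Onset profile 1-3-6-8 — rises to the nucleus.
Coda: /p/ is a stop (sonority 1), /q/ is a stop (sonority 1).
Coda profile 8-1-1 — falls from the nucleus.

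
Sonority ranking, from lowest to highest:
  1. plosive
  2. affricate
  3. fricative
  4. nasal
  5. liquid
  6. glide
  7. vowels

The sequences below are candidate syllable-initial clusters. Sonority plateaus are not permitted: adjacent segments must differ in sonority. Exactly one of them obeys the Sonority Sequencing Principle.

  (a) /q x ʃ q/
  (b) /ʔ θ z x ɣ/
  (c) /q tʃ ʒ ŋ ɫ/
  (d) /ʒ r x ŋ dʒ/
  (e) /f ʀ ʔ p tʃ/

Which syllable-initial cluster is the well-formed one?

c

(a) 1-3-3-1 → violates
(b) 1-3-3-3-3 → violates
(c) 1-2-3-4-5 → obeys
(d) 3-5-3-4-2 → violates
(e) 3-5-1-1-2 → violates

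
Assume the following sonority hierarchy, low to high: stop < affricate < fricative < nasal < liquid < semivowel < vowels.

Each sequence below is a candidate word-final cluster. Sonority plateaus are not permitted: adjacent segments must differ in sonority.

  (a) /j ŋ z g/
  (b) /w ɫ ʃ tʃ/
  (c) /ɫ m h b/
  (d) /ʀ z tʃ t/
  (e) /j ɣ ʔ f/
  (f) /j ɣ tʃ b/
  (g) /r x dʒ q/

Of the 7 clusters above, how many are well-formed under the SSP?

(a) /j ŋ z g/: profile 6-4-3-1 — obeys.
(b) /w ɫ ʃ tʃ/: profile 6-5-3-2 — obeys.
(c) /ɫ m h b/: profile 5-4-3-1 — obeys.
(d) /ʀ z tʃ t/: profile 5-3-2-1 — obeys.
(e) /j ɣ ʔ f/: profile 6-3-1-3 — violates.
(f) /j ɣ tʃ b/: profile 6-3-2-1 — obeys.
(g) /r x dʒ q/: profile 5-3-2-1 — obeys.

6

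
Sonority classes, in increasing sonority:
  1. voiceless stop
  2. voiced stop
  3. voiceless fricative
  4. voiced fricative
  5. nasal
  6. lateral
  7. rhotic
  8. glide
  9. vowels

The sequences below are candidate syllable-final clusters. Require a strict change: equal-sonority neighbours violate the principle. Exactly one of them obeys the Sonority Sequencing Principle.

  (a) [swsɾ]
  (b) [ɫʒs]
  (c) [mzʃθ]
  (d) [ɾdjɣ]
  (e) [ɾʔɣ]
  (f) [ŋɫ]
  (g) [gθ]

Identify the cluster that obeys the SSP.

b

(a) 3-8-3-7 → violates
(b) 6-4-3 → obeys
(c) 5-4-3-3 → violates
(d) 7-2-8-4 → violates
(e) 7-1-4 → violates
(f) 5-6 → violates
(g) 2-3 → violates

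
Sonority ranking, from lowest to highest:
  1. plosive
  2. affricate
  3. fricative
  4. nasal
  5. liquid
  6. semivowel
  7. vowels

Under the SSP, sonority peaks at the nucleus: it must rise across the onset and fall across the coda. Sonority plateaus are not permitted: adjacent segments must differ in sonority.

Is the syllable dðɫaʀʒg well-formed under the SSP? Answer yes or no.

Onset: /d/ is a plosive (sonority 1), /ð/ is a fricative (sonority 3), /ɫ/ is a liquid (sonority 5); then the nucleus /a/ (sonority 7).
Onset profile 1-3-5-7 — rises to the nucleus.
Coda: /ʀ/ is a liquid (sonority 5), /ʒ/ is a fricative (sonority 3), /g/ is a plosive (sonority 1).
Coda profile 7-5-3-1 — falls from the nucleus.

yes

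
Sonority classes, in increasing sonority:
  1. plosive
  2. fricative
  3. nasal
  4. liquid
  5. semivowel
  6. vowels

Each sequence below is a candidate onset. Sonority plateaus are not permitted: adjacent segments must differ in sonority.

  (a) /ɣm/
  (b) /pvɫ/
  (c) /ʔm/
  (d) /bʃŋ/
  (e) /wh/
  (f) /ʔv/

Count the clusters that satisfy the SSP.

(a) 2-3 → obeys
(b) 1-2-4 → obeys
(c) 1-3 → obeys
(d) 1-2-3 → obeys
(e) 5-2 → violates
(f) 1-2 → obeys

5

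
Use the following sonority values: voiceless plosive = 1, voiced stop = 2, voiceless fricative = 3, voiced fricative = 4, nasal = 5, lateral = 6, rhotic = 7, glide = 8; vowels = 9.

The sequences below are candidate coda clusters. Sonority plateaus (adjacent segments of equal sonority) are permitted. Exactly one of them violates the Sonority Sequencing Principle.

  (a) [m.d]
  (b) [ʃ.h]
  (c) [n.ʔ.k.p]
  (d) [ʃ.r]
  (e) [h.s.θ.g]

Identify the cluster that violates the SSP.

d

(a) sonority 5-2: well-formed.
(b) sonority 3-3: well-formed.
(c) sonority 5-1-1-1: well-formed.
(d) sonority 3-7: ill-formed.
(e) sonority 3-3-3-2: well-formed.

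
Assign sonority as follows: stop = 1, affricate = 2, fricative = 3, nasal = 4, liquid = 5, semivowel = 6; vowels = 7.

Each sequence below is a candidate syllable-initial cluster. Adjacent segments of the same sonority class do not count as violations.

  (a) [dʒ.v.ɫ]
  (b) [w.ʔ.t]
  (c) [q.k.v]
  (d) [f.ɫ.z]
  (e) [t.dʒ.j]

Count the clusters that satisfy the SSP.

(a) 2-3-5 → obeys
(b) 6-1-1 → violates
(c) 1-1-3 → obeys
(d) 3-5-3 → violates
(e) 1-2-6 → obeys

3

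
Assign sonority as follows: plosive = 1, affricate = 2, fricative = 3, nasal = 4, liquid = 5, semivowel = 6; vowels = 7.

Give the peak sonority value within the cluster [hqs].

/h/ — fricative, sonority 3.
/q/ — plosive, sonority 1.
/s/ — fricative, sonority 3.
The maximum is 3.

3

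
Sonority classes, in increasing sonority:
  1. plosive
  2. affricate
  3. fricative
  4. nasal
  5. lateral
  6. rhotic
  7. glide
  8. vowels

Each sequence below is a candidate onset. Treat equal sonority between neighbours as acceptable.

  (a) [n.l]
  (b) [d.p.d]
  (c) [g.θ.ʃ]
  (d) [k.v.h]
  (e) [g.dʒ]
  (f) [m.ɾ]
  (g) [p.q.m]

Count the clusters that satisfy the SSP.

(a) [n.l]: profile 4-5 — obeys.
(b) [d.p.d]: profile 1-1-1 — obeys.
(c) [g.θ.ʃ]: profile 1-3-3 — obeys.
(d) [k.v.h]: profile 1-3-3 — obeys.
(e) [g.dʒ]: profile 1-2 — obeys.
(f) [m.ɾ]: profile 4-6 — obeys.
(g) [p.q.m]: profile 1-1-4 — obeys.

7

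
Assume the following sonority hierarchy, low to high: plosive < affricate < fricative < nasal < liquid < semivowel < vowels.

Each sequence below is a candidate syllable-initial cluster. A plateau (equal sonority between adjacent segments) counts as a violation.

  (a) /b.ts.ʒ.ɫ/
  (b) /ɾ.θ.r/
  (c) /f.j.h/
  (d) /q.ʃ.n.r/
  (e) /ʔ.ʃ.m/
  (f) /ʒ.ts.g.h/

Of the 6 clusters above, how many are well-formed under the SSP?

3

(a) sonority 1-2-3-5: well-formed.
(b) sonority 5-3-5: ill-formed.
(c) sonority 3-6-3: ill-formed.
(d) sonority 1-3-4-5: well-formed.
(e) sonority 1-3-4: well-formed.
(f) sonority 3-2-1-3: ill-formed.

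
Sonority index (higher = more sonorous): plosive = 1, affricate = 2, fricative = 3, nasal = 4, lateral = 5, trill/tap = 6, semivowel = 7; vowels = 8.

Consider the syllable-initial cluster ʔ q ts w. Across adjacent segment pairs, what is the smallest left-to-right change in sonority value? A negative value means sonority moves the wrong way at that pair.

0

/ʔ/ — plosive, sonority 1.
/q/ — plosive, sonority 1.
/ts/ — affricate, sonority 2.
/w/ — semivowel, sonority 7.
/ʔ/→/q/: change +0.
/q/→/ts/: change +1.
/ts/→/w/: change +5.
Minimum = 0.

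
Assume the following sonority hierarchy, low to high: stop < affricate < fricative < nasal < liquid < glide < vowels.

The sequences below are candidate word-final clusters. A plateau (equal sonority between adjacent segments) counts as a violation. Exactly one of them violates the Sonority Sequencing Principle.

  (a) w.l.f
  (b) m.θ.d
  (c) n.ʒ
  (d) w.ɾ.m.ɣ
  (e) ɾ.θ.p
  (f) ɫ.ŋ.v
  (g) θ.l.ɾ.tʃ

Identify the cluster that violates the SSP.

g

(a) 6-5-3 → obeys
(b) 4-3-1 → obeys
(c) 4-3 → obeys
(d) 6-5-4-3 → obeys
(e) 5-3-1 → obeys
(f) 5-4-3 → obeys
(g) 3-5-5-2 → violates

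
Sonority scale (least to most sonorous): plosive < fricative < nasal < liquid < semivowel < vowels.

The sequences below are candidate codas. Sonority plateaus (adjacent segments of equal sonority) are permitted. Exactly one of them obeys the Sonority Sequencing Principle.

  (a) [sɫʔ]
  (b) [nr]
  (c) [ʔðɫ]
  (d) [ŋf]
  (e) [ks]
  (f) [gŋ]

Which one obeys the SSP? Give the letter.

(a) [sɫʔ]: profile 2-4-1 — violates.
(b) [nr]: profile 3-4 — violates.
(c) [ʔðɫ]: profile 1-2-4 — violates.
(d) [ŋf]: profile 3-2 — obeys.
(e) [ks]: profile 1-2 — violates.
(f) [gŋ]: profile 1-3 — violates.

d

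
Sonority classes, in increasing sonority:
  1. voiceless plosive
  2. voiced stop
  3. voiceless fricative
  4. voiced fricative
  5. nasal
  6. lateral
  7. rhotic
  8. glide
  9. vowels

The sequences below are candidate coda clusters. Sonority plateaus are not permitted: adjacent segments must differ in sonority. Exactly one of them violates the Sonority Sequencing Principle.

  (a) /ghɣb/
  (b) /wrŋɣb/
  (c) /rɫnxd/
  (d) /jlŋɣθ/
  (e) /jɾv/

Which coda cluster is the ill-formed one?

a

(a) /ghɣb/: profile 2-3-4-2 — violates.
(b) /wrŋɣb/: profile 8-7-5-4-2 — obeys.
(c) /rɫnxd/: profile 7-6-5-3-2 — obeys.
(d) /jlŋɣθ/: profile 8-6-5-4-3 — obeys.
(e) /jɾv/: profile 8-7-4 — obeys.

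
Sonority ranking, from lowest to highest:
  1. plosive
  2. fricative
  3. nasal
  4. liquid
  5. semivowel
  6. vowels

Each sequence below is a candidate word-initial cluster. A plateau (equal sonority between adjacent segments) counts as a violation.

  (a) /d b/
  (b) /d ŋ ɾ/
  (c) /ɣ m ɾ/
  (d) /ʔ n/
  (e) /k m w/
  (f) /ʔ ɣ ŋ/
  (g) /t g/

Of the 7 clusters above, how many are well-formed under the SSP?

(a) 1-1 → violates
(b) 1-3-4 → obeys
(c) 2-3-4 → obeys
(d) 1-3 → obeys
(e) 1-3-5 → obeys
(f) 1-2-3 → obeys
(g) 1-1 → violates

5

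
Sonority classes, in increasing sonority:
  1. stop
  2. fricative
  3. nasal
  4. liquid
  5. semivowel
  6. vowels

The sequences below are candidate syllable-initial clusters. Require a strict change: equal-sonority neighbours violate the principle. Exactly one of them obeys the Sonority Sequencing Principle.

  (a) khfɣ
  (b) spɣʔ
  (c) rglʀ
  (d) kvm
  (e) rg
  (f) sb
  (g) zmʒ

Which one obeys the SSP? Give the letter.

(a) khfɣ: profile 1-2-2-2 — violates.
(b) spɣʔ: profile 2-1-2-1 — violates.
(c) rglʀ: profile 4-1-4-4 — violates.
(d) kvm: profile 1-2-3 — obeys.
(e) rg: profile 4-1 — violates.
(f) sb: profile 2-1 — violates.
(g) zmʒ: profile 2-3-2 — violates.

d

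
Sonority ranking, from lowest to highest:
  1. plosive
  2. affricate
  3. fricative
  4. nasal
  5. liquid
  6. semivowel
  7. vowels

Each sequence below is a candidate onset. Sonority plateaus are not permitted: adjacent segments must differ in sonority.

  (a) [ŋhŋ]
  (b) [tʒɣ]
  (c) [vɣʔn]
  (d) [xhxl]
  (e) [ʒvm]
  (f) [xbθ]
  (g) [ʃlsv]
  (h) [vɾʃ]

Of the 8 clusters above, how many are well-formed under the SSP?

0

(a) 4-3-4 → violates
(b) 1-3-3 → violates
(c) 3-3-1-4 → violates
(d) 3-3-3-5 → violates
(e) 3-3-4 → violates
(f) 3-1-3 → violates
(g) 3-5-3-3 → violates
(h) 3-5-3 → violates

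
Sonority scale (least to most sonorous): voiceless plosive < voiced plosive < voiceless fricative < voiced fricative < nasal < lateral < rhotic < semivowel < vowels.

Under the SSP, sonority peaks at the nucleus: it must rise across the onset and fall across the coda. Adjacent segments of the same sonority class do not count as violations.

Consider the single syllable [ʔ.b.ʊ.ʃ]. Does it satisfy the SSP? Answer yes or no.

yes

Onset: /ʔ/ is a voiceless plosive (sonority 1), /b/ is a voiced plosive (sonority 2); then the nucleus /ʊ/ (sonority 9).
Onset profile 1-2-9 — rises to the nucleus.
Coda: /ʃ/ is a voiceless fricative (sonority 3).
Coda profile 9-3 — falls from the nucleus.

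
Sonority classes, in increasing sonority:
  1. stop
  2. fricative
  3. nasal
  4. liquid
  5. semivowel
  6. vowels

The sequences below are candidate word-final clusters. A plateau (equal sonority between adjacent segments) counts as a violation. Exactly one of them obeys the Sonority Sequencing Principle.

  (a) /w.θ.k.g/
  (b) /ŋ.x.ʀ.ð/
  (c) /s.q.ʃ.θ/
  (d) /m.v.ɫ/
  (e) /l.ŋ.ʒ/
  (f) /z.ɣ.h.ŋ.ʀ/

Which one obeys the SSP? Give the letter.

(a) /w.θ.k.g/: profile 5-2-1-1 — violates.
(b) /ŋ.x.ʀ.ð/: profile 3-2-4-2 — violates.
(c) /s.q.ʃ.θ/: profile 2-1-2-2 — violates.
(d) /m.v.ɫ/: profile 3-2-4 — violates.
(e) /l.ŋ.ʒ/: profile 4-3-2 — obeys.
(f) /z.ɣ.h.ŋ.ʀ/: profile 2-2-2-3-4 — violates.

e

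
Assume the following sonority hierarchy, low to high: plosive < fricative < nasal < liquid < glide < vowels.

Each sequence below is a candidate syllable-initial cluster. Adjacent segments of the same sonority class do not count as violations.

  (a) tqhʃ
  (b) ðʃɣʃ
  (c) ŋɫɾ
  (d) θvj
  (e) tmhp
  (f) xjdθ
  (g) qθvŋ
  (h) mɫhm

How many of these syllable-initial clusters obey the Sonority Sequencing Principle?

5

(a) tqhʃ: profile 1-1-2-2 — obeys.
(b) ðʃɣʃ: profile 2-2-2-2 — obeys.
(c) ŋɫɾ: profile 3-4-4 — obeys.
(d) θvj: profile 2-2-5 — obeys.
(e) tmhp: profile 1-3-2-1 — violates.
(f) xjdθ: profile 2-5-1-2 — violates.
(g) qθvŋ: profile 1-2-2-3 — obeys.
(h) mɫhm: profile 3-4-2-3 — violates.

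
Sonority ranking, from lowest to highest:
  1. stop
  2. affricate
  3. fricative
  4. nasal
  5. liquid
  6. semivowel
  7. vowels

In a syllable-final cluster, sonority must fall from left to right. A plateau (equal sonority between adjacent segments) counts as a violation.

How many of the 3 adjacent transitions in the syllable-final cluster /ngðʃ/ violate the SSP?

2

/n/ — nasal, sonority 4.
/g/ — stop, sonority 1.
/ð/ — fricative, sonority 3.
/ʃ/ — fricative, sonority 3.
/n/→/g/: 4→1 (falls) — ok.
/g/→/ð/: 1→3 (does not fall) — violation.
/ð/→/ʃ/: 3→3 (plateau) — violation.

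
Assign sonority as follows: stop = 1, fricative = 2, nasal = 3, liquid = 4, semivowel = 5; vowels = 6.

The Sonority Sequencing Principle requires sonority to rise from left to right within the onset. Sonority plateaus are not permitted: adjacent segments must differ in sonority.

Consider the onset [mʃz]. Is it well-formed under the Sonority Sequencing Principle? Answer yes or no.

no

/m/ is a nasal (sonority 3).
/ʃ/ is a fricative (sonority 2).
/z/ is a fricative (sonority 2).
The profile is 3-2-2. Between /m/ (3) and /ʃ/ (2) sonority does not rise, so the cluster violates the SSP.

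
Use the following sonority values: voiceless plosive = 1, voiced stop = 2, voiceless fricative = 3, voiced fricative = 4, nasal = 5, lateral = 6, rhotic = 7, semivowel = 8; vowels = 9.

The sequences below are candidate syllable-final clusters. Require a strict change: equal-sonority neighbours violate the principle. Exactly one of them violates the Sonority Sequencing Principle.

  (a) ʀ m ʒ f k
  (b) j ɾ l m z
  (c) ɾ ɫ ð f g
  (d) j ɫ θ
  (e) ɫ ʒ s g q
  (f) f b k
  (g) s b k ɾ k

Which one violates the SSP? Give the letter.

g

(a) 7-5-4-3-1 → obeys
(b) 8-7-6-5-4 → obeys
(c) 7-6-4-3-2 → obeys
(d) 8-6-3 → obeys
(e) 6-4-3-2-1 → obeys
(f) 3-2-1 → obeys
(g) 3-2-1-7-1 → violates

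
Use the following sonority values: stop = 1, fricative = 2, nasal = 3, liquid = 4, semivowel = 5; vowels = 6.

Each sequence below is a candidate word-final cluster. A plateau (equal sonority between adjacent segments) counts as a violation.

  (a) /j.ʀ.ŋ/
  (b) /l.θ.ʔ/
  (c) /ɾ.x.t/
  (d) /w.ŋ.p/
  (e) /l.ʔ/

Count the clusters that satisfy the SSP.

5

(a) /j.ʀ.ŋ/: profile 5-4-3 — obeys.
(b) /l.θ.ʔ/: profile 4-2-1 — obeys.
(c) /ɾ.x.t/: profile 4-2-1 — obeys.
(d) /w.ŋ.p/: profile 5-3-1 — obeys.
(e) /l.ʔ/: profile 4-1 — obeys.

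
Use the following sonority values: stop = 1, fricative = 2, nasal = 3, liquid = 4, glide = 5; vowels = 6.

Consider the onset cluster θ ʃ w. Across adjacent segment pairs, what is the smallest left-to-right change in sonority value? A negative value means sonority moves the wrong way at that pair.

/θ/ is a fricative (sonority 2).
/ʃ/ is a fricative (sonority 2).
/w/ is a glide (sonority 5).
/θ/→/ʃ/: change +0.
/ʃ/→/w/: change +3.
Minimum = 0.

0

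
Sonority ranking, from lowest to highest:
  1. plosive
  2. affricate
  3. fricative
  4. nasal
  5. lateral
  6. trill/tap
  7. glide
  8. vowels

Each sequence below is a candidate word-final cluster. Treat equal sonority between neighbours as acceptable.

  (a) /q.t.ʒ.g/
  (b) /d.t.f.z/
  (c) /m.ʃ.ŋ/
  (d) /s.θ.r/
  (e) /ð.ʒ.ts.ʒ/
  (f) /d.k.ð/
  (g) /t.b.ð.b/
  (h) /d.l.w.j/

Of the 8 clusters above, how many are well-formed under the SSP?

0

(a) sonority 1-1-3-1: ill-formed.
(b) sonority 1-1-3-3: ill-formed.
(c) sonority 4-3-4: ill-formed.
(d) sonority 3-3-6: ill-formed.
(e) sonority 3-3-2-3: ill-formed.
(f) sonority 1-1-3: ill-formed.
(g) sonority 1-1-3-1: ill-formed.
(h) sonority 1-5-7-7: ill-formed.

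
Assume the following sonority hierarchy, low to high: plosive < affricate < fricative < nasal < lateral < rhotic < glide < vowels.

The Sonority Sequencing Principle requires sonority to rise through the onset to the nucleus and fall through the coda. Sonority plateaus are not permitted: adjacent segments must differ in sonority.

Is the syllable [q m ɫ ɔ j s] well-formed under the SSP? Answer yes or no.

yes

Onset: /q/ is a plosive (sonority 1), /m/ is a nasal (sonority 4), /ɫ/ is a lateral (sonority 5); then the nucleus /ɔ/ (sonority 8).
Onset profile 1-4-5-8 — rises to the nucleus.
Coda: /j/ is a glide (sonority 7), /s/ is a fricative (sonority 3).
Coda profile 8-7-3 — falls from the nucleus.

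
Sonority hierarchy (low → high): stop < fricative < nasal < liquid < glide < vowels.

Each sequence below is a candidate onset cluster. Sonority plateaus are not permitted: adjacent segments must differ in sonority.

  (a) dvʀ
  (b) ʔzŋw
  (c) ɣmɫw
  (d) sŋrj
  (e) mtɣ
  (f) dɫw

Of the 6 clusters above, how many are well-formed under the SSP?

5

(a) dvʀ: profile 1-2-4 — obeys.
(b) ʔzŋw: profile 1-2-3-5 — obeys.
(c) ɣmɫw: profile 2-3-4-5 — obeys.
(d) sŋrj: profile 2-3-4-5 — obeys.
(e) mtɣ: profile 3-1-2 — violates.
(f) dɫw: profile 1-4-5 — obeys.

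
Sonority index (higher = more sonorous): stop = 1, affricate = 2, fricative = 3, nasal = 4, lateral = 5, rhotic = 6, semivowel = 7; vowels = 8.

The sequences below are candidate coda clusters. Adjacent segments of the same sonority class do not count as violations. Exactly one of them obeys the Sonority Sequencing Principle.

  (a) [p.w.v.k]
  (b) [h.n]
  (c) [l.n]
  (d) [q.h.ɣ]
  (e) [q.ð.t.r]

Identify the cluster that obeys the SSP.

c

(a) [p.w.v.k]: profile 1-7-3-1 — violates.
(b) [h.n]: profile 3-4 — violates.
(c) [l.n]: profile 5-4 — obeys.
(d) [q.h.ɣ]: profile 1-3-3 — violates.
(e) [q.ð.t.r]: profile 1-3-1-6 — violates.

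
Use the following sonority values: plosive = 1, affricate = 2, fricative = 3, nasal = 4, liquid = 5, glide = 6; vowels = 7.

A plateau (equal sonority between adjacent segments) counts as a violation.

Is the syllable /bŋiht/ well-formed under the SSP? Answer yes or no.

yes

Onset: /b/ is a plosive (sonority 1), /ŋ/ is a nasal (sonority 4); then the nucleus /i/ (sonority 7).
Onset profile 1-4-7 — rises to the nucleus.
Coda: /h/ is a fricative (sonority 3), /t/ is a plosive (sonority 1).
Coda profile 7-3-1 — falls from the nucleus.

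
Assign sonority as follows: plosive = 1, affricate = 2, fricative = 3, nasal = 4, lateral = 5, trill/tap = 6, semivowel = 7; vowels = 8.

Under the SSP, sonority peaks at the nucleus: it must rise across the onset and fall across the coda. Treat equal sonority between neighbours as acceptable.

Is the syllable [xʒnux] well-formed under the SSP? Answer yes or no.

yes

Onset: /x/ is a fricative (sonority 3), /ʒ/ is a fricative (sonority 3), /n/ is a nasal (sonority 4); then the nucleus /u/ (sonority 8).
Onset profile 3-3-4-8 — rises to the nucleus.
Coda: /x/ is a fricative (sonority 3).
Coda profile 8-3 — falls from the nucleus.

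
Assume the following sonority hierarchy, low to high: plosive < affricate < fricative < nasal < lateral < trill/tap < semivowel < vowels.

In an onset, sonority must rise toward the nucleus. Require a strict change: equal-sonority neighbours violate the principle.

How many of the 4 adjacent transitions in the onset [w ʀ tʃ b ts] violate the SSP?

/w/ is a semivowel (sonority 7).
/ʀ/ is a trill/tap (sonority 6).
/tʃ/ is an affricate (sonority 2).
/b/ is a plosive (sonority 1).
/ts/ is an affricate (sonority 2).
/w/→/ʀ/: 7→6 (does not rise) — violation.
/ʀ/→/tʃ/: 6→2 (does not rise) — violation.
/tʃ/→/b/: 2→1 (does not rise) — violation.
/b/→/ts/: 1→2 (rises) — ok.

3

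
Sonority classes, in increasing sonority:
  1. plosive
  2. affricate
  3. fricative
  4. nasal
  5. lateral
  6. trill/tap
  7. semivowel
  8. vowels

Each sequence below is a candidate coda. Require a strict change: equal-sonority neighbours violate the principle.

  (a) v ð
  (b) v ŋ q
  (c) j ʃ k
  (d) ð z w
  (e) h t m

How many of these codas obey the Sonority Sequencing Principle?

1

(a) 3-3 → violates
(b) 3-4-1 → violates
(c) 7-3-1 → obeys
(d) 3-3-7 → violates
(e) 3-1-4 → violates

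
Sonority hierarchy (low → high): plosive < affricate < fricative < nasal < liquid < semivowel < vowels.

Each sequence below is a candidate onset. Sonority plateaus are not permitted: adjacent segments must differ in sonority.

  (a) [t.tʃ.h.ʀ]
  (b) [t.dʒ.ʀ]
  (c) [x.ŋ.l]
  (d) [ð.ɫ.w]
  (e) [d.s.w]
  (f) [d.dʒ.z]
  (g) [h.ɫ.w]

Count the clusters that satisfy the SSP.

7

(a) [t.tʃ.h.ʀ]: profile 1-2-3-5 — obeys.
(b) [t.dʒ.ʀ]: profile 1-2-5 — obeys.
(c) [x.ŋ.l]: profile 3-4-5 — obeys.
(d) [ð.ɫ.w]: profile 3-5-6 — obeys.
(e) [d.s.w]: profile 1-3-6 — obeys.
(f) [d.dʒ.z]: profile 1-2-3 — obeys.
(g) [h.ɫ.w]: profile 3-5-6 — obeys.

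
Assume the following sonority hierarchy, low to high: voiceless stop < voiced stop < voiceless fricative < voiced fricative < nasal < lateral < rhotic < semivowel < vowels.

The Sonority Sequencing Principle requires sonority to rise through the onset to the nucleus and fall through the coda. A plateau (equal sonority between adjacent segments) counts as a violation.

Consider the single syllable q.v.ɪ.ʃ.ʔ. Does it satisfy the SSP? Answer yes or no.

yes

Onset: /q/ is a voiceless stop (sonority 1), /v/ is a voiced fricative (sonority 4); then the nucleus /ɪ/ (sonority 9).
Onset profile 1-4-9 — rises to the nucleus.
Coda: /ʃ/ is a voiceless fricative (sonority 3), /ʔ/ is a voiceless stop (sonority 1).
Coda profile 9-3-1 — falls from the nucleus.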